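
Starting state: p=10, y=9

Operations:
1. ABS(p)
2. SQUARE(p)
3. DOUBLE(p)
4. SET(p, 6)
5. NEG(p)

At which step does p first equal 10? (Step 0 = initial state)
Step 0

Tracing p:
Initial: p = 10 ← first occurrence
After step 1: p = 10
After step 2: p = 100
After step 3: p = 200
After step 4: p = 6
After step 5: p = -6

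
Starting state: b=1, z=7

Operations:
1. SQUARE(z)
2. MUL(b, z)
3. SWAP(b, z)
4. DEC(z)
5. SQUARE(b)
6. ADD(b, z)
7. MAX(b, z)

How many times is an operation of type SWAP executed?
1

Counting SWAP operations:
Step 3: SWAP(b, z) ← SWAP
Total: 1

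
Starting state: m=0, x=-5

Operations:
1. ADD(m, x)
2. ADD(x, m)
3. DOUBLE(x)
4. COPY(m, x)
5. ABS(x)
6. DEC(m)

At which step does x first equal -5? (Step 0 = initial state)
Step 0

Tracing x:
Initial: x = -5 ← first occurrence
After step 1: x = -5
After step 2: x = -10
After step 3: x = -20
After step 4: x = -20
After step 5: x = 20
After step 6: x = 20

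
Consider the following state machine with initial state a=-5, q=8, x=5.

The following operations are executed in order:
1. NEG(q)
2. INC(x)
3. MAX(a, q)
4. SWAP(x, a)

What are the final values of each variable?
{a: 6, q: -8, x: -5}

Step-by-step execution:
Initial: a=-5, q=8, x=5
After step 1 (NEG(q)): a=-5, q=-8, x=5
After step 2 (INC(x)): a=-5, q=-8, x=6
After step 3 (MAX(a, q)): a=-5, q=-8, x=6
After step 4 (SWAP(x, a)): a=6, q=-8, x=-5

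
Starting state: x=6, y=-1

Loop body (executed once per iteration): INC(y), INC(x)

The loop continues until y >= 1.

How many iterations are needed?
2

Tracing iterations:
Initial: x=6, y=-1
After iteration 1: x=7, y=0
After iteration 2: x=8, y=1
y >= 1 now holds, so the loop exits after 2 iterations.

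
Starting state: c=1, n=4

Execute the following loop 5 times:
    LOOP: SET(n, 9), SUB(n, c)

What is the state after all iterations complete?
c=1, n=8

Iteration trace:
Start: c=1, n=4
After iteration 1: c=1, n=8
After iteration 2: c=1, n=8
After iteration 3: c=1, n=8
After iteration 4: c=1, n=8
After iteration 5: c=1, n=8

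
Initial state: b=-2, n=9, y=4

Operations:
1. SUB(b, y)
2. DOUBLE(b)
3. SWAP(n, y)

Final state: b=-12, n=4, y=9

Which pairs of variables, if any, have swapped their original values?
(n, y)

Comparing initial and final values:
n: 9 → 4
y: 4 → 9
b: -2 → -12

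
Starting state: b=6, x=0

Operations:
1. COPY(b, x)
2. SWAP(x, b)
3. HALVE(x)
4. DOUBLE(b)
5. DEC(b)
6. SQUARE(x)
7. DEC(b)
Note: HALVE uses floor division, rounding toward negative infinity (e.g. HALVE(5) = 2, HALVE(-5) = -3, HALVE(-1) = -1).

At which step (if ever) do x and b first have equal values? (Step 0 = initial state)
Step 1

x and b first become equal after step 1.

Comparing values at each step:
Initial: x=0, b=6
After step 1: x=0, b=0 ← equal!
After step 2: x=0, b=0 ← equal!
After step 3: x=0, b=0 ← equal!
After step 4: x=0, b=0 ← equal!
After step 5: x=0, b=-1
After step 6: x=0, b=-1
After step 7: x=0, b=-2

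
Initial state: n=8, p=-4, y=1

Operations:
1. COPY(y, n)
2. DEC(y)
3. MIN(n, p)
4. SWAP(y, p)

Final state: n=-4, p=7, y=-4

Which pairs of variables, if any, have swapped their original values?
None

Comparing initial and final values:
p: -4 → 7
y: 1 → -4
n: 8 → -4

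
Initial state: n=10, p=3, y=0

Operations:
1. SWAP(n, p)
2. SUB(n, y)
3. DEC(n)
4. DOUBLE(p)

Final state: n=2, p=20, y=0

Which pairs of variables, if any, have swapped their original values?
None

Comparing initial and final values:
n: 10 → 2
p: 3 → 20
y: 0 → 0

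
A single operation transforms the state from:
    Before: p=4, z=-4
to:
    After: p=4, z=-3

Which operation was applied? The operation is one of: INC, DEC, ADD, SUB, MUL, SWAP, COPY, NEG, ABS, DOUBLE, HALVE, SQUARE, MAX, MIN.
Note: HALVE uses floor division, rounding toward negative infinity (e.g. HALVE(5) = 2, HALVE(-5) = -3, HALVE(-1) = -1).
INC(z)

Analyzing the change:
Before: p=4, z=-4
After: p=4, z=-3
Variable z changed from -4 to -3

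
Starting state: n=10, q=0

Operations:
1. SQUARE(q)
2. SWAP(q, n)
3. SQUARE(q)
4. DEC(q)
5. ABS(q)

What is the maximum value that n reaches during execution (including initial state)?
10

Values of n at each step:
Initial: n = 10 ← maximum
After step 1: n = 10
After step 2: n = 0
After step 3: n = 0
After step 4: n = 0
After step 5: n = 0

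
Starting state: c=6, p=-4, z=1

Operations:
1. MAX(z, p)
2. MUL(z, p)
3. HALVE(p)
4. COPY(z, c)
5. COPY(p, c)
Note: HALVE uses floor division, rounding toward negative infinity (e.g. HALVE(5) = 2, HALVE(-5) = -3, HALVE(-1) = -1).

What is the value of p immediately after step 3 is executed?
p = -2

Tracing p through execution:
Initial: p = -4
After step 1 (MAX(z, p)): p = -4
After step 2 (MUL(z, p)): p = -4
After step 3 (HALVE(p)): p = -2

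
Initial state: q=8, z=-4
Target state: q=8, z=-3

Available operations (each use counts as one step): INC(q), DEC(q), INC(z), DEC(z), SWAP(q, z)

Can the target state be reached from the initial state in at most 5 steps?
Yes

Path (1 step): INC(z)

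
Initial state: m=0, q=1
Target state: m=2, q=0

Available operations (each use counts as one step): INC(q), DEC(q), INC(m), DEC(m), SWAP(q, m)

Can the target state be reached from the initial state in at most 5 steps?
Yes

Path (2 steps): INC(q) → SWAP(q, m)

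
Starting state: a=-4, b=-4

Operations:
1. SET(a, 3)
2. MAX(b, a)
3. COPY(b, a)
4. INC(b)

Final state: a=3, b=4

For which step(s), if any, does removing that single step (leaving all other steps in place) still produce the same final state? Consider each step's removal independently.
Step(s) 2, 3

Testing removal of each single step:
Without step 1: final = a=-4, b=-3 (different)
Without step 2: final = a=3, b=4 (same)
Without step 3: final = a=3, b=4 (same)
Without step 4: final = a=3, b=3 (different)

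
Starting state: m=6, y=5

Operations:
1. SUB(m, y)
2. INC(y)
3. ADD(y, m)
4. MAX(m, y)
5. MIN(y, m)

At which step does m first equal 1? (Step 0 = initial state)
Step 1

Tracing m:
Initial: m = 6
After step 1: m = 1 ← first occurrence
After step 2: m = 1
After step 3: m = 1
After step 4: m = 7
After step 5: m = 7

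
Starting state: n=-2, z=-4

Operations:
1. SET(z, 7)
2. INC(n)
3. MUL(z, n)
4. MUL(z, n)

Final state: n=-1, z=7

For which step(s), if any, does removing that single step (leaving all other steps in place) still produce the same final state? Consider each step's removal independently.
None - removing any single step changes the final result

Testing removal of each single step:
Without step 1: final = n=-1, z=-4 (different)
Without step 2: final = n=-2, z=28 (different)
Without step 3: final = n=-1, z=-7 (different)
Without step 4: final = n=-1, z=-7 (different)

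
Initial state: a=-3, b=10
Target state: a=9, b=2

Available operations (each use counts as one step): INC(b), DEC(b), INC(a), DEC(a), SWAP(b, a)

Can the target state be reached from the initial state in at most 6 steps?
No

The target state cannot be reached within 6 steps.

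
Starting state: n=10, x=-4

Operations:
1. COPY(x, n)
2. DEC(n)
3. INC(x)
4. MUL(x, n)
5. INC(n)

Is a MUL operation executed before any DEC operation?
No

First MUL: step 4
First DEC: step 2
Since 4 > 2, DEC comes first.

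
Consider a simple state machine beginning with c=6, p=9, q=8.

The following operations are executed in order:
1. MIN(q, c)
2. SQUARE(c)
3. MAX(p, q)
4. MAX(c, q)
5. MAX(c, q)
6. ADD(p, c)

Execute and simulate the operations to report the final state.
{c: 36, p: 45, q: 6}

Step-by-step execution:
Initial: c=6, p=9, q=8
After step 1 (MIN(q, c)): c=6, p=9, q=6
After step 2 (SQUARE(c)): c=36, p=9, q=6
After step 3 (MAX(p, q)): c=36, p=9, q=6
After step 4 (MAX(c, q)): c=36, p=9, q=6
After step 5 (MAX(c, q)): c=36, p=9, q=6
After step 6 (ADD(p, c)): c=36, p=45, q=6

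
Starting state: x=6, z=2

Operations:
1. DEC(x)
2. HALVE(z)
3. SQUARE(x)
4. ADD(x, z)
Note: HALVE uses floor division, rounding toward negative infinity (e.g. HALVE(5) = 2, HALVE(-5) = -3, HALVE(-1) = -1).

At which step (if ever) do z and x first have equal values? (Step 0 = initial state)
Never

z and x never become equal during execution.

Comparing values at each step:
Initial: z=2, x=6
After step 1: z=2, x=5
After step 2: z=1, x=5
After step 3: z=1, x=25
After step 4: z=1, x=26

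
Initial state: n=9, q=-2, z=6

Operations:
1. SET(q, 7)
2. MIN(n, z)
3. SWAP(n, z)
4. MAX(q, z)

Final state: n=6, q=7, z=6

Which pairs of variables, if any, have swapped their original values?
None

Comparing initial and final values:
n: 9 → 6
z: 6 → 6
q: -2 → 7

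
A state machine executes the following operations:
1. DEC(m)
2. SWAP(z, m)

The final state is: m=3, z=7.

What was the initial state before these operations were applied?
m=8, z=3

Working backwards:
Final state: m=3, z=7
Before step 2 (SWAP(z, m)): m=7, z=3
Before step 1 (DEC(m)): m=8, z=3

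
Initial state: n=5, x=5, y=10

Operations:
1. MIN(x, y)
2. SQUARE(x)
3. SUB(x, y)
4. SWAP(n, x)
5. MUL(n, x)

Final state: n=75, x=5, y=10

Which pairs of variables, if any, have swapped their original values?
None

Comparing initial and final values:
x: 5 → 5
y: 10 → 10
n: 5 → 75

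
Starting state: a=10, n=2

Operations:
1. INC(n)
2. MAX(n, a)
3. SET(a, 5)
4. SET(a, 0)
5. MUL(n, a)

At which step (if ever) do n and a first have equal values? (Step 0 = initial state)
Step 2

n and a first become equal after step 2.

Comparing values at each step:
Initial: n=2, a=10
After step 1: n=3, a=10
After step 2: n=10, a=10 ← equal!
After step 3: n=10, a=5
After step 4: n=10, a=0
After step 5: n=0, a=0 ← equal!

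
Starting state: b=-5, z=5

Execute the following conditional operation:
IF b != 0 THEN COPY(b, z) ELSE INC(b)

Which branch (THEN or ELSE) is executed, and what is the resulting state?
Branch: THEN, Final state: b=5, z=5

Evaluating condition: b != 0
b = -5
Condition is True, so THEN branch executes
After COPY(b, z): b=5, z=5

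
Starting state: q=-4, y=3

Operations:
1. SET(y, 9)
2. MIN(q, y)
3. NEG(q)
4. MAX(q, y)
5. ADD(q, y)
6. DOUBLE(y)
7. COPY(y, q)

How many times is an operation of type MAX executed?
1

Counting MAX operations:
Step 4: MAX(q, y) ← MAX
Total: 1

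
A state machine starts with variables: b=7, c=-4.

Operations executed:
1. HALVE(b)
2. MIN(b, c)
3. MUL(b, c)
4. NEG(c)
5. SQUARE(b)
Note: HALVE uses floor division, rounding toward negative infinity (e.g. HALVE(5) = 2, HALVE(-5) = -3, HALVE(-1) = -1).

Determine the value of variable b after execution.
b = 256

Tracing execution:
Step 1: HALVE(b) → b = 3
Step 2: MIN(b, c) → b = -4
Step 3: MUL(b, c) → b = 16
Step 4: NEG(c) → b = 16
Step 5: SQUARE(b) → b = 256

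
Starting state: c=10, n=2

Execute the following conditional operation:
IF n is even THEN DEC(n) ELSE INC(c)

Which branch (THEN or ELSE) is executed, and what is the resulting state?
Branch: THEN, Final state: c=10, n=1

Evaluating condition: n is even
Condition is True, so THEN branch executes
After DEC(n): c=10, n=1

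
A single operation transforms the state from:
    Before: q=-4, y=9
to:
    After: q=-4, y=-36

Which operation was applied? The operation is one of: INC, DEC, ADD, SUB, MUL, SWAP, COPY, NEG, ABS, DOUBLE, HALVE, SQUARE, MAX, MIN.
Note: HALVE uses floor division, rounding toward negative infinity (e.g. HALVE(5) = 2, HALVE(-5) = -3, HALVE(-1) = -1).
MUL(y, q)

Analyzing the change:
Before: q=-4, y=9
After: q=-4, y=-36
Variable y changed from 9 to -36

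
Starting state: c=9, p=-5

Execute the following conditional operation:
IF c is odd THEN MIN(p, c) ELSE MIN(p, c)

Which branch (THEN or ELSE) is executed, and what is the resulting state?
Branch: THEN, Final state: c=9, p=-5

Evaluating condition: c is odd
Condition is True, so THEN branch executes
After MIN(p, c): c=9, p=-5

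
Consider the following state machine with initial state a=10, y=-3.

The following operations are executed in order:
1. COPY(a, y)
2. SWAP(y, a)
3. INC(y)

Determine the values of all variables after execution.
{a: -3, y: -2}

Step-by-step execution:
Initial: a=10, y=-3
After step 1 (COPY(a, y)): a=-3, y=-3
After step 2 (SWAP(y, a)): a=-3, y=-3
After step 3 (INC(y)): a=-3, y=-2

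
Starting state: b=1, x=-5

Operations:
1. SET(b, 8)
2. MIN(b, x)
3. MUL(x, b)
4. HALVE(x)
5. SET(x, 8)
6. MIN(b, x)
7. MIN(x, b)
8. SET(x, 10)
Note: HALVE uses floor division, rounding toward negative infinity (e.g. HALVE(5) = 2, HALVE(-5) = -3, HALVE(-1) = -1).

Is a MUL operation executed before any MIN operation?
No

First MUL: step 3
First MIN: step 2
Since 3 > 2, MIN comes first.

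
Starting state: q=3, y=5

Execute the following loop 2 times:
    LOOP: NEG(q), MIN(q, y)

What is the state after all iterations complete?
q=3, y=5

Iteration trace:
Start: q=3, y=5
After iteration 1: q=-3, y=5
After iteration 2: q=3, y=5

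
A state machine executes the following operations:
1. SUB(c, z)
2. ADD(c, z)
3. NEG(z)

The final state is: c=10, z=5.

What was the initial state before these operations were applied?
c=10, z=-5

Working backwards:
Final state: c=10, z=5
Before step 3 (NEG(z)): c=10, z=-5
Before step 2 (ADD(c, z)): c=15, z=-5
Before step 1 (SUB(c, z)): c=10, z=-5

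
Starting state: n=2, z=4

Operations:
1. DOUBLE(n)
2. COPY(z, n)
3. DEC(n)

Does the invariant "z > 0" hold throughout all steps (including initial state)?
Yes

The invariant holds at every step.

State at each step:
Initial: n=2, z=4
After step 1: n=4, z=4
After step 2: n=4, z=4
After step 3: n=3, z=4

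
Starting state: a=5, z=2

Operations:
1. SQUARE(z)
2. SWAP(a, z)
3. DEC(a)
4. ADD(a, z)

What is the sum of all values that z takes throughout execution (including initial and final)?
21

Values of z at each step:
Initial: z = 2
After step 1: z = 4
After step 2: z = 5
After step 3: z = 5
After step 4: z = 5
Sum = 2 + 4 + 5 + 5 + 5 = 21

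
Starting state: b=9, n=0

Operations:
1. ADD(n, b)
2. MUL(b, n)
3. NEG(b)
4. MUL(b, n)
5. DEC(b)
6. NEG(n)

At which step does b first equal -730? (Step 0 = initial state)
Step 5

Tracing b:
Initial: b = 9
After step 1: b = 9
After step 2: b = 81
After step 3: b = -81
After step 4: b = -729
After step 5: b = -730 ← first occurrence
After step 6: b = -730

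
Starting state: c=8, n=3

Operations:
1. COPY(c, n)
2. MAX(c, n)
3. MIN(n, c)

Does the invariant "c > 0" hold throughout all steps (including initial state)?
Yes

The invariant holds at every step.

State at each step:
Initial: c=8, n=3
After step 1: c=3, n=3
After step 2: c=3, n=3
After step 3: c=3, n=3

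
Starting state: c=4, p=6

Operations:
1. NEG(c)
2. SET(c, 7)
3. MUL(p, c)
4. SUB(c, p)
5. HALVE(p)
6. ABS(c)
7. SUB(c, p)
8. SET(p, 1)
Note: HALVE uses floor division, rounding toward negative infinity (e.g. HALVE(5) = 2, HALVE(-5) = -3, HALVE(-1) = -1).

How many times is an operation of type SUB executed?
2

Counting SUB operations:
Step 4: SUB(c, p) ← SUB
Step 7: SUB(c, p) ← SUB
Total: 2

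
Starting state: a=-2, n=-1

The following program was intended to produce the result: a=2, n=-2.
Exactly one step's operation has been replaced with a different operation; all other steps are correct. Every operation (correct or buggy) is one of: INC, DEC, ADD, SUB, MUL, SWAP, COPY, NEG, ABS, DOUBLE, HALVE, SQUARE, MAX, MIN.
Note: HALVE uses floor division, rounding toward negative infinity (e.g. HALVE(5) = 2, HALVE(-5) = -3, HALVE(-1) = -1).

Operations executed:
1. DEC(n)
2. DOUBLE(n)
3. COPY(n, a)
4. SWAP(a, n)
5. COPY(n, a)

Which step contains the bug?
Step 5

Trace with buggy code:
Initial: a=-2, n=-1
After step 1: a=-2, n=-2
After step 2: a=-2, n=-4
After step 3: a=-2, n=-2
After step 4: a=-2, n=-2
After step 5: a=-2, n=-2
Actual final a=-2, n=-2 ≠ expected a=2, n=-2.
Step 5 is the only position where a single-operation replacement can produce the expected result.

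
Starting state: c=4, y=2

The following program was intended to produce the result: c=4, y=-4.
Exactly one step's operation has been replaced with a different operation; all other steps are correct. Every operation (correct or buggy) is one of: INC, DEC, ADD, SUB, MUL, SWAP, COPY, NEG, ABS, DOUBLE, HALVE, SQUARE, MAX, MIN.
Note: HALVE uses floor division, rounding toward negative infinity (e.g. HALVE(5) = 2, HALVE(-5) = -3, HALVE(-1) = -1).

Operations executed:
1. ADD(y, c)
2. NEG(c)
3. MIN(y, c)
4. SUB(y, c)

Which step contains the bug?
Step 4

Trace with buggy code:
Initial: c=4, y=2
After step 1: c=4, y=6
After step 2: c=-4, y=6
After step 3: c=-4, y=-4
After step 4: c=-4, y=0
Actual final c=-4, y=0 ≠ expected c=4, y=-4.
Step 4 is the only position where a single-operation replacement can produce the expected result.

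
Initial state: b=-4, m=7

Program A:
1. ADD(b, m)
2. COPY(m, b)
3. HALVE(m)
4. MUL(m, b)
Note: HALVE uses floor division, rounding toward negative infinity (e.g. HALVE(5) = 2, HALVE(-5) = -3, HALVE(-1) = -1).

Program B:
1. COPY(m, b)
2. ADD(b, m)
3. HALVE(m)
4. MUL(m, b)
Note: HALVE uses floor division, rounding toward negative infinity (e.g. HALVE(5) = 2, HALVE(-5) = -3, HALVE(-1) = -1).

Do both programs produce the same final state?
No

Program A final state: b=3, m=3
Program B final state: b=-8, m=16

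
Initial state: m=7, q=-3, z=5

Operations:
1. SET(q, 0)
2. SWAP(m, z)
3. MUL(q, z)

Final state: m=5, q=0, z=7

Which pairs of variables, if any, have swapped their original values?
(m, z)

Comparing initial and final values:
q: -3 → 0
m: 7 → 5
z: 5 → 7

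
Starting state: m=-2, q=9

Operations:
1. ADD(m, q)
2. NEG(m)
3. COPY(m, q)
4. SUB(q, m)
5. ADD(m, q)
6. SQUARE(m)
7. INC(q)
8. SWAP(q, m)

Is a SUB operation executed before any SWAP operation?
Yes

First SUB: step 4
First SWAP: step 8
Since 4 < 8, SUB comes first.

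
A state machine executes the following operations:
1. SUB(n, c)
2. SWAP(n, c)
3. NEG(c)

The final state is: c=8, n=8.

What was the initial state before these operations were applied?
c=8, n=0

Working backwards:
Final state: c=8, n=8
Before step 3 (NEG(c)): c=-8, n=8
Before step 2 (SWAP(n, c)): c=8, n=-8
Before step 1 (SUB(n, c)): c=8, n=0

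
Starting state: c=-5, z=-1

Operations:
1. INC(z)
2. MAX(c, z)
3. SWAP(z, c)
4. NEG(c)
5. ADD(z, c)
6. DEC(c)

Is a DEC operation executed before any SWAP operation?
No

First DEC: step 6
First SWAP: step 3
Since 6 > 3, SWAP comes first.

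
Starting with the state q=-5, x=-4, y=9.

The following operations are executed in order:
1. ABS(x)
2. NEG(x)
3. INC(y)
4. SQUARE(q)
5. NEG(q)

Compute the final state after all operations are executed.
{q: -25, x: -4, y: 10}

Step-by-step execution:
Initial: q=-5, x=-4, y=9
After step 1 (ABS(x)): q=-5, x=4, y=9
After step 2 (NEG(x)): q=-5, x=-4, y=9
After step 3 (INC(y)): q=-5, x=-4, y=10
After step 4 (SQUARE(q)): q=25, x=-4, y=10
After step 5 (NEG(q)): q=-25, x=-4, y=10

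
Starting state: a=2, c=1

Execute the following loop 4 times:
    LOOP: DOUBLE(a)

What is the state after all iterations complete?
a=32, c=1

Iteration trace:
Start: a=2, c=1
After iteration 1: a=4, c=1
After iteration 2: a=8, c=1
After iteration 3: a=16, c=1
After iteration 4: a=32, c=1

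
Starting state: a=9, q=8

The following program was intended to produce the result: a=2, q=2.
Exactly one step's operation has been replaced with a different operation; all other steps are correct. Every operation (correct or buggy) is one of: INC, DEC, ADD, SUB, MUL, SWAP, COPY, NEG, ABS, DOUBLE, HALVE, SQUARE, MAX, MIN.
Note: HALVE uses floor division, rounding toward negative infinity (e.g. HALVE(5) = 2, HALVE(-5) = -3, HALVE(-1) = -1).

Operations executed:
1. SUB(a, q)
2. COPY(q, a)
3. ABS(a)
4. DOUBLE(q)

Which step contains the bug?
Step 3

Trace with buggy code:
Initial: a=9, q=8
After step 1: a=1, q=8
After step 2: a=1, q=1
After step 3: a=1, q=1
After step 4: a=1, q=2
Actual final a=1, q=2 ≠ expected a=2, q=2.
Step 3 is the only position where a single-operation replacement can produce the expected result.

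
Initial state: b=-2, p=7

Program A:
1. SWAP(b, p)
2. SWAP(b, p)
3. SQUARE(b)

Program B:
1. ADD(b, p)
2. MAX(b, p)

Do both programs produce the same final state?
No

Program A final state: b=4, p=7
Program B final state: b=7, p=7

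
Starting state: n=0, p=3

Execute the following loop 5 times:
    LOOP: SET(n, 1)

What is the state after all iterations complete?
n=1, p=3

Iteration trace:
Start: n=0, p=3
After iteration 1: n=1, p=3
After iteration 2: n=1, p=3
After iteration 3: n=1, p=3
After iteration 4: n=1, p=3
After iteration 5: n=1, p=3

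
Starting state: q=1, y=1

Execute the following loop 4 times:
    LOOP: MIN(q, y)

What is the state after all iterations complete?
q=1, y=1

Iteration trace:
Start: q=1, y=1
After iteration 1: q=1, y=1
After iteration 2: q=1, y=1
After iteration 3: q=1, y=1
After iteration 4: q=1, y=1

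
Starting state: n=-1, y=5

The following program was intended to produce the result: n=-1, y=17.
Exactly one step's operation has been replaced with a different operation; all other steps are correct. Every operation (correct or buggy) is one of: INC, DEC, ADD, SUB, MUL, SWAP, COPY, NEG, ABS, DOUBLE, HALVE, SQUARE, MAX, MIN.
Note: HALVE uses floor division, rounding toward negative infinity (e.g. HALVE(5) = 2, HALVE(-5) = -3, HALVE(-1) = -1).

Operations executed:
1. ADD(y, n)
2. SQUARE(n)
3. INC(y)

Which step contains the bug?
Step 2

Trace with buggy code:
Initial: n=-1, y=5
After step 1: n=-1, y=4
After step 2: n=1, y=4
After step 3: n=1, y=5
Actual final n=1, y=5 ≠ expected n=-1, y=17.
Step 2 is the only position where a single-operation replacement can produce the expected result.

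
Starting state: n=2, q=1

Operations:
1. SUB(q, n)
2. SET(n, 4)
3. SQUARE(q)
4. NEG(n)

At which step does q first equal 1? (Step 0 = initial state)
Step 0

Tracing q:
Initial: q = 1 ← first occurrence
After step 1: q = -1
After step 2: q = -1
After step 3: q = 1
After step 4: q = 1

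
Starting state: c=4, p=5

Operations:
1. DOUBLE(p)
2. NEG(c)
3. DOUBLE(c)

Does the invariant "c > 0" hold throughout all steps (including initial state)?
No, violated after step 2

The invariant is violated after step 2.

State at each step:
Initial: c=4, p=5
After step 1: c=4, p=10
After step 2: c=-4, p=10
After step 3: c=-8, p=10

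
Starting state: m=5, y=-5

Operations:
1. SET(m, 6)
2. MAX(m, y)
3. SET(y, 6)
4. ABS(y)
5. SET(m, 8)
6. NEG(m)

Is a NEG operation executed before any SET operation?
No

First NEG: step 6
First SET: step 1
Since 6 > 1, SET comes first.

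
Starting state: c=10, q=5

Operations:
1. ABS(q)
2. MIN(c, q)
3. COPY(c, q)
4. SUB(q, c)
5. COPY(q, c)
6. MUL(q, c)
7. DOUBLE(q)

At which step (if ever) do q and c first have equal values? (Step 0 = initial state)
Step 2

q and c first become equal after step 2.

Comparing values at each step:
Initial: q=5, c=10
After step 1: q=5, c=10
After step 2: q=5, c=5 ← equal!
After step 3: q=5, c=5 ← equal!
After step 4: q=0, c=5
After step 5: q=5, c=5 ← equal!
After step 6: q=25, c=5
After step 7: q=50, c=5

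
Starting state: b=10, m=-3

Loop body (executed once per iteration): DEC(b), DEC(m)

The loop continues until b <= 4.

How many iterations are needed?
6

Tracing iterations:
Initial: b=10, m=-3
After iteration 1: b=9, m=-4
After iteration 2: b=8, m=-5
After iteration 3: b=7, m=-6
After iteration 4: b=6, m=-7
After iteration 5: b=5, m=-8
After iteration 6: b=4, m=-9
b <= 4 now holds, so the loop exits after 6 iterations.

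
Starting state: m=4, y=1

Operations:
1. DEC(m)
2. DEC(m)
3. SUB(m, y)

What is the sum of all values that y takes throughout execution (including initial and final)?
4

Values of y at each step:
Initial: y = 1
After step 1: y = 1
After step 2: y = 1
After step 3: y = 1
Sum = 1 + 1 + 1 + 1 = 4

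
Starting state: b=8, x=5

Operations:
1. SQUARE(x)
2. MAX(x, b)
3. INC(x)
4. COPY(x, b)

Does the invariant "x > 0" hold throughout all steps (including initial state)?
Yes

The invariant holds at every step.

State at each step:
Initial: b=8, x=5
After step 1: b=8, x=25
After step 2: b=8, x=25
After step 3: b=8, x=26
After step 4: b=8, x=8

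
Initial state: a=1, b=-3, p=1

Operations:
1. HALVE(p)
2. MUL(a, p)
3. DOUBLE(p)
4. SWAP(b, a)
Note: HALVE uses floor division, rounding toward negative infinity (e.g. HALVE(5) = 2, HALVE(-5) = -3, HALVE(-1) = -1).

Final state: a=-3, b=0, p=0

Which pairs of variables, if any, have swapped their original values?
None

Comparing initial and final values:
b: -3 → 0
p: 1 → 0
a: 1 → -3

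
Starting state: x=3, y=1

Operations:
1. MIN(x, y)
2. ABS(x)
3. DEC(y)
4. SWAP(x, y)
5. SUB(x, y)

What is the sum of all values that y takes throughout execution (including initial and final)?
5

Values of y at each step:
Initial: y = 1
After step 1: y = 1
After step 2: y = 1
After step 3: y = 0
After step 4: y = 1
After step 5: y = 1
Sum = 1 + 1 + 1 + 0 + 1 + 1 = 5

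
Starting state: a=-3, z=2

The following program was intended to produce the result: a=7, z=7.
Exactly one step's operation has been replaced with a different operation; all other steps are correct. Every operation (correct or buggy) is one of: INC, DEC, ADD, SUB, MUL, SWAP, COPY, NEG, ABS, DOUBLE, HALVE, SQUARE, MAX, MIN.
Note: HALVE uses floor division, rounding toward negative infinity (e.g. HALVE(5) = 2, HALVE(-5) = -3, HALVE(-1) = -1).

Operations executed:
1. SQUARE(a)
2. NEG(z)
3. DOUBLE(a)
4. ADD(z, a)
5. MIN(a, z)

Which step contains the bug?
Step 3

Trace with buggy code:
Initial: a=-3, z=2
After step 1: a=9, z=2
After step 2: a=9, z=-2
After step 3: a=18, z=-2
After step 4: a=18, z=16
After step 5: a=16, z=16
Actual final a=16, z=16 ≠ expected a=7, z=7.
Step 3 is the only position where a single-operation replacement can produce the expected result.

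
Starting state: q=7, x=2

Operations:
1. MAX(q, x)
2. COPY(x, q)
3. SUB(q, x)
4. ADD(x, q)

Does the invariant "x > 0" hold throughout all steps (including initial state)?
Yes

The invariant holds at every step.

State at each step:
Initial: q=7, x=2
After step 1: q=7, x=2
After step 2: q=7, x=7
After step 3: q=0, x=7
After step 4: q=0, x=7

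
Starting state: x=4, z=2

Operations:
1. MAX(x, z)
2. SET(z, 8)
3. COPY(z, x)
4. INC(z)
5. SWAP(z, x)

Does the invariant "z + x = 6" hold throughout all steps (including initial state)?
No, violated after step 2

The invariant is violated after step 2.

State at each step:
Initial: x=4, z=2
After step 1: x=4, z=2
After step 2: x=4, z=8
After step 3: x=4, z=4
After step 4: x=4, z=5
After step 5: x=5, z=4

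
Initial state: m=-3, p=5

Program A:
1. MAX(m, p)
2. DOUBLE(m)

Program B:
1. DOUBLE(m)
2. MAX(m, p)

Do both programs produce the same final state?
No

Program A final state: m=10, p=5
Program B final state: m=5, p=5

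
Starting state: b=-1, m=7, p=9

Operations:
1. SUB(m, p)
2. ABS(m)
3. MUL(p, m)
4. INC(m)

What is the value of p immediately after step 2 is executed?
p = 9

Tracing p through execution:
Initial: p = 9
After step 1 (SUB(m, p)): p = 9
After step 2 (ABS(m)): p = 9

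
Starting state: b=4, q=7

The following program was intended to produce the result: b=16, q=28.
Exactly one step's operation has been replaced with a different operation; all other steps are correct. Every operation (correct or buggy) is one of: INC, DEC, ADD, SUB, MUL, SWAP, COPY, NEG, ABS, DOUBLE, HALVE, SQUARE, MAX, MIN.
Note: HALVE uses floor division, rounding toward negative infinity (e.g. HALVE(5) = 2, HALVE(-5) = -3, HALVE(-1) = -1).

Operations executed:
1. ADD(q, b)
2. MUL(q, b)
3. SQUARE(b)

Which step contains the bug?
Step 1

Trace with buggy code:
Initial: b=4, q=7
After step 1: b=4, q=11
After step 2: b=4, q=44
After step 3: b=16, q=44
Actual final b=16, q=44 ≠ expected b=16, q=28.
Step 1 is the only position where a single-operation replacement can produce the expected result.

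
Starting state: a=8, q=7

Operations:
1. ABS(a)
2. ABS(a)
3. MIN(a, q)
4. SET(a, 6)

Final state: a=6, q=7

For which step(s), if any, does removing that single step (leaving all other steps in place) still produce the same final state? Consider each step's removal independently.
Step(s) 1, 2, 3

Testing removal of each single step:
Without step 1: final = a=6, q=7 (same)
Without step 2: final = a=6, q=7 (same)
Without step 3: final = a=6, q=7 (same)
Without step 4: final = a=7, q=7 (different)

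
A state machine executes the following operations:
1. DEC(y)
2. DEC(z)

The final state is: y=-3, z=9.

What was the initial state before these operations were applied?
y=-2, z=10

Working backwards:
Final state: y=-3, z=9
Before step 2 (DEC(z)): y=-3, z=10
Before step 1 (DEC(y)): y=-2, z=10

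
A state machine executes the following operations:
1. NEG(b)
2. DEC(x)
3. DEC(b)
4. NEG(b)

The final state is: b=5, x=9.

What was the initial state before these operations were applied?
b=4, x=10

Working backwards:
Final state: b=5, x=9
Before step 4 (NEG(b)): b=-5, x=9
Before step 3 (DEC(b)): b=-4, x=9
Before step 2 (DEC(x)): b=-4, x=10
Before step 1 (NEG(b)): b=4, x=10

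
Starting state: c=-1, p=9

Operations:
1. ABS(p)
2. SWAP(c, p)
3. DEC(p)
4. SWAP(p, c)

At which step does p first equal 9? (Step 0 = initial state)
Step 0

Tracing p:
Initial: p = 9 ← first occurrence
After step 1: p = 9
After step 2: p = -1
After step 3: p = -2
After step 4: p = 9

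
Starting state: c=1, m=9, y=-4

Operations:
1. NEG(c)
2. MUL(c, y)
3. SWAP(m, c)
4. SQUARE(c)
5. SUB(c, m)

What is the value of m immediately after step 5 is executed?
m = 4

Tracing m through execution:
Initial: m = 9
After step 1 (NEG(c)): m = 9
After step 2 (MUL(c, y)): m = 9
After step 3 (SWAP(m, c)): m = 4
After step 4 (SQUARE(c)): m = 4
After step 5 (SUB(c, m)): m = 4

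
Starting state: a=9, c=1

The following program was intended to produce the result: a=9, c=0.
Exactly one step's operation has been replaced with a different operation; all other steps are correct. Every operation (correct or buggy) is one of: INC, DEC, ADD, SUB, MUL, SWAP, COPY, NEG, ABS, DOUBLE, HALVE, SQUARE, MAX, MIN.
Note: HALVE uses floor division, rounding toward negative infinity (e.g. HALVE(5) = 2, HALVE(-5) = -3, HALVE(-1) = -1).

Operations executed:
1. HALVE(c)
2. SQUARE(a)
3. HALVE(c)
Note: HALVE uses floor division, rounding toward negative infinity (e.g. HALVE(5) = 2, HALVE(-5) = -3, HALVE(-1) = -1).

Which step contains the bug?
Step 2

Trace with buggy code:
Initial: a=9, c=1
After step 1: a=9, c=0
After step 2: a=81, c=0
After step 3: a=81, c=0
Actual final a=81, c=0 ≠ expected a=9, c=0.
Step 2 is the only position where a single-operation replacement can produce the expected result.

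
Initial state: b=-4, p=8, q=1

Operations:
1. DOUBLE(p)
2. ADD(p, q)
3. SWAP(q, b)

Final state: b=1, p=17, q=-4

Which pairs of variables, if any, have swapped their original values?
(q, b)

Comparing initial and final values:
q: 1 → -4
p: 8 → 17
b: -4 → 1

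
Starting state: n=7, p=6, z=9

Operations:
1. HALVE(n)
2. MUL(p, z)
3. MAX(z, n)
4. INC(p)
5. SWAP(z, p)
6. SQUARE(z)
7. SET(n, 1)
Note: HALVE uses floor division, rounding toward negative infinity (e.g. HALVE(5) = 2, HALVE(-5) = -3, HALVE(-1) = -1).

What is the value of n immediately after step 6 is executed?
n = 3

Tracing n through execution:
Initial: n = 7
After step 1 (HALVE(n)): n = 3
After step 2 (MUL(p, z)): n = 3
After step 3 (MAX(z, n)): n = 3
After step 4 (INC(p)): n = 3
After step 5 (SWAP(z, p)): n = 3
After step 6 (SQUARE(z)): n = 3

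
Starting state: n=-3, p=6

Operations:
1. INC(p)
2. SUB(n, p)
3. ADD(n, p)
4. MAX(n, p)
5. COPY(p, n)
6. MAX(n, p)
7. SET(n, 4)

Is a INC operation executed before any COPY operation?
Yes

First INC: step 1
First COPY: step 5
Since 1 < 5, INC comes first.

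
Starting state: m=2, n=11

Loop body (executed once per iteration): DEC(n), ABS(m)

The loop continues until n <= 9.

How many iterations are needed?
2

Tracing iterations:
Initial: m=2, n=11
After iteration 1: m=2, n=10
After iteration 2: m=2, n=9
n <= 9 now holds, so the loop exits after 2 iterations.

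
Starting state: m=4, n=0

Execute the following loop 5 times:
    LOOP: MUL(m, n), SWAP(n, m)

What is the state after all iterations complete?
m=0, n=0

Iteration trace:
Start: m=4, n=0
After iteration 1: m=0, n=0
After iteration 2: m=0, n=0
After iteration 3: m=0, n=0
After iteration 4: m=0, n=0
After iteration 5: m=0, n=0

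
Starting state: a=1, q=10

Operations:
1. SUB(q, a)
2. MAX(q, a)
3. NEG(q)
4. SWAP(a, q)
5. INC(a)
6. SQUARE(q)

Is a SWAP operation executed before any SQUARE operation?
Yes

First SWAP: step 4
First SQUARE: step 6
Since 4 < 6, SWAP comes first.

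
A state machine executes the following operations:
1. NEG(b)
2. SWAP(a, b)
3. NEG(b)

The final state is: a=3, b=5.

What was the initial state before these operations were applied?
a=-5, b=-3

Working backwards:
Final state: a=3, b=5
Before step 3 (NEG(b)): a=3, b=-5
Before step 2 (SWAP(a, b)): a=-5, b=3
Before step 1 (NEG(b)): a=-5, b=-3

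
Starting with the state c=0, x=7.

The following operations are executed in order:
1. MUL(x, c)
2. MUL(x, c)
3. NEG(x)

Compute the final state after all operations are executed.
{c: 0, x: 0}

Step-by-step execution:
Initial: c=0, x=7
After step 1 (MUL(x, c)): c=0, x=0
After step 2 (MUL(x, c)): c=0, x=0
After step 3 (NEG(x)): c=0, x=0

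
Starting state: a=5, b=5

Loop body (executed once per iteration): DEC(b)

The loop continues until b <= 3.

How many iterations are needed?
2

Tracing iterations:
Initial: a=5, b=5
After iteration 1: a=5, b=4
After iteration 2: a=5, b=3
b <= 3 now holds, so the loop exits after 2 iterations.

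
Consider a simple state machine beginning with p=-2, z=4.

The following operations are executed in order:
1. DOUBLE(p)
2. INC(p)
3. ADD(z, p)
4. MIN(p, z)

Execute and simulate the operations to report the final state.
{p: -3, z: 1}

Step-by-step execution:
Initial: p=-2, z=4
After step 1 (DOUBLE(p)): p=-4, z=4
After step 2 (INC(p)): p=-3, z=4
After step 3 (ADD(z, p)): p=-3, z=1
After step 4 (MIN(p, z)): p=-3, z=1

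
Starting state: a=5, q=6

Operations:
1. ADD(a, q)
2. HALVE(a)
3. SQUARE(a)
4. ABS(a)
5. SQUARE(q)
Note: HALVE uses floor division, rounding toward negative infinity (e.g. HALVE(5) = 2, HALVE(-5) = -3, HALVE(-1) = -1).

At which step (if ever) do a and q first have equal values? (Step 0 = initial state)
Never

a and q never become equal during execution.

Comparing values at each step:
Initial: a=5, q=6
After step 1: a=11, q=6
After step 2: a=5, q=6
After step 3: a=25, q=6
After step 4: a=25, q=6
After step 5: a=25, q=36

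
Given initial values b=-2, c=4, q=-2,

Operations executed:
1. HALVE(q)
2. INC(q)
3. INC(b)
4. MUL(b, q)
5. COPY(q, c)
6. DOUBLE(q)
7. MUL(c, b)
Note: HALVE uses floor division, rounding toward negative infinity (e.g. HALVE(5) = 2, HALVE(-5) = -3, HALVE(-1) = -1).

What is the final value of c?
c = 0

Tracing execution:
Step 1: HALVE(q) → c = 4
Step 2: INC(q) → c = 4
Step 3: INC(b) → c = 4
Step 4: MUL(b, q) → c = 4
Step 5: COPY(q, c) → c = 4
Step 6: DOUBLE(q) → c = 4
Step 7: MUL(c, b) → c = 0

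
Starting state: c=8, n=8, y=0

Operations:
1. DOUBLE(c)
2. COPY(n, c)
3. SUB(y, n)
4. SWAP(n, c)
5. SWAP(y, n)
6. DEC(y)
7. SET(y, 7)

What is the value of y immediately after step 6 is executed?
y = 15

Tracing y through execution:
Initial: y = 0
After step 1 (DOUBLE(c)): y = 0
After step 2 (COPY(n, c)): y = 0
After step 3 (SUB(y, n)): y = -16
After step 4 (SWAP(n, c)): y = -16
After step 5 (SWAP(y, n)): y = 16
After step 6 (DEC(y)): y = 15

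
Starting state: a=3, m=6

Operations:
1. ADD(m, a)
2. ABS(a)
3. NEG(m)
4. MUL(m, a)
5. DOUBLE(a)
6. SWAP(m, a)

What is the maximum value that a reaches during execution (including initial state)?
6

Values of a at each step:
Initial: a = 3
After step 1: a = 3
After step 2: a = 3
After step 3: a = 3
After step 4: a = 3
After step 5: a = 6 ← maximum
After step 6: a = -27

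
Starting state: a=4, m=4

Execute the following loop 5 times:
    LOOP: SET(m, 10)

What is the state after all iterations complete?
a=4, m=10

Iteration trace:
Start: a=4, m=4
After iteration 1: a=4, m=10
After iteration 2: a=4, m=10
After iteration 3: a=4, m=10
After iteration 4: a=4, m=10
After iteration 5: a=4, m=10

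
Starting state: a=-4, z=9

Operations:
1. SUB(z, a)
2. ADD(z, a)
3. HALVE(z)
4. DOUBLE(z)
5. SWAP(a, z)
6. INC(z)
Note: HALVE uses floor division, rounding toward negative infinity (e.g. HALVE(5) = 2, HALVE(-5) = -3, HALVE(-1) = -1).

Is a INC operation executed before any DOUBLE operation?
No

First INC: step 6
First DOUBLE: step 4
Since 6 > 4, DOUBLE comes first.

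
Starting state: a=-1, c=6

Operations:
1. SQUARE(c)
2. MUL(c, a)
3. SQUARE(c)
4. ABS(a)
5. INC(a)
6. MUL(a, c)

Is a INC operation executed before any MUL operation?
No

First INC: step 5
First MUL: step 2
Since 5 > 2, MUL comes first.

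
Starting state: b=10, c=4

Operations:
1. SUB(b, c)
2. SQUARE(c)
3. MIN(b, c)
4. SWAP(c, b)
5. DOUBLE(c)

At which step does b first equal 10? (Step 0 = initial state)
Step 0

Tracing b:
Initial: b = 10 ← first occurrence
After step 1: b = 6
After step 2: b = 6
After step 3: b = 6
After step 4: b = 16
After step 5: b = 16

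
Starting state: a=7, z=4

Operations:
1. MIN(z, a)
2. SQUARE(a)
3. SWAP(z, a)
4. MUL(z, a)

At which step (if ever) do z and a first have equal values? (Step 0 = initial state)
Never

z and a never become equal during execution.

Comparing values at each step:
Initial: z=4, a=7
After step 1: z=4, a=7
After step 2: z=4, a=49
After step 3: z=49, a=4
After step 4: z=196, a=4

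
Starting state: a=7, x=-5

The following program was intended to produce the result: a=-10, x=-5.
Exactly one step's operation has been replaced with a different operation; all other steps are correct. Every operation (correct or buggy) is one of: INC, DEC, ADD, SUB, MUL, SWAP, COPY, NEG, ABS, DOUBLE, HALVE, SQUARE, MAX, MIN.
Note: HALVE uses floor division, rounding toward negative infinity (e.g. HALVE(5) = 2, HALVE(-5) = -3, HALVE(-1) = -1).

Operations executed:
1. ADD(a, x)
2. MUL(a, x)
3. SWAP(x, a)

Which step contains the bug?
Step 3

Trace with buggy code:
Initial: a=7, x=-5
After step 1: a=2, x=-5
After step 2: a=-10, x=-5
After step 3: a=-5, x=-10
Actual final a=-5, x=-10 ≠ expected a=-10, x=-5.
Step 3 is the only position where a single-operation replacement can produce the expected result.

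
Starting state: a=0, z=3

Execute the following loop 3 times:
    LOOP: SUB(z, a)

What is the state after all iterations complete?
a=0, z=3

Iteration trace:
Start: a=0, z=3
After iteration 1: a=0, z=3
After iteration 2: a=0, z=3
After iteration 3: a=0, z=3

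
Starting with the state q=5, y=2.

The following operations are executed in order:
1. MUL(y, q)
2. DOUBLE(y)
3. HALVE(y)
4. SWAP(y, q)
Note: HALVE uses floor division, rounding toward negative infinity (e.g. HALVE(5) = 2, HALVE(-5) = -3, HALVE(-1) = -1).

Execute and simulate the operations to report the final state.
{q: 10, y: 5}

Step-by-step execution:
Initial: q=5, y=2
After step 1 (MUL(y, q)): q=5, y=10
After step 2 (DOUBLE(y)): q=5, y=20
After step 3 (HALVE(y)): q=5, y=10
After step 4 (SWAP(y, q)): q=10, y=5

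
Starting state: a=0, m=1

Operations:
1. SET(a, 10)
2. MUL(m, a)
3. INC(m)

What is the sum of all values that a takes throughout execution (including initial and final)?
30

Values of a at each step:
Initial: a = 0
After step 1: a = 10
After step 2: a = 10
After step 3: a = 10
Sum = 0 + 10 + 10 + 10 = 30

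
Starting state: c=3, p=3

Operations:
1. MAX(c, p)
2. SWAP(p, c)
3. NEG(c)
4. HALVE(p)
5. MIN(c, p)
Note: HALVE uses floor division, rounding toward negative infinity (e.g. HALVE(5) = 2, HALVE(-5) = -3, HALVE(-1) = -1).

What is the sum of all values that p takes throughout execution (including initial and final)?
14

Values of p at each step:
Initial: p = 3
After step 1: p = 3
After step 2: p = 3
After step 3: p = 3
After step 4: p = 1
After step 5: p = 1
Sum = 3 + 3 + 3 + 3 + 1 + 1 = 14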